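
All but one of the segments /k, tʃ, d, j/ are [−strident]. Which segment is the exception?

Every segment except /tʃ/ is [−strident]. /tʃ/ (voiceless postalveolar affricate) is [+strident], so it is the exception.

tʃ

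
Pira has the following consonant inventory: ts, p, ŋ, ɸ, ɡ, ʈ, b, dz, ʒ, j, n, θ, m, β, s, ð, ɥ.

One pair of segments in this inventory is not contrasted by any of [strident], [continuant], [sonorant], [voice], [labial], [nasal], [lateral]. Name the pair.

n, ŋ

Both /n/ and /ŋ/ are [-strident], [-continuant], [+sonorant], [+voice], [-labial], [+nasal], [-lateral]. Since the list omits [coronal] and [dorsal] — which do distinguish the alveolar nasal from the velar nasal — this pair collapses; all other pairs remain distinct.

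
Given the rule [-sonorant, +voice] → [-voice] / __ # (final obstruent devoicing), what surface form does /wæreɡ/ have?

Only the final segment /ɡ/ is both word-final and matches the structural description. It is a voiced velar stop, so [-sonorant, +voice] holds; changing it to [-voice] with all other features held fixed yields /k/ (voiceless velar stop). No other segment meets both the structural description and the environment, so the output is [wærek].

[wærek]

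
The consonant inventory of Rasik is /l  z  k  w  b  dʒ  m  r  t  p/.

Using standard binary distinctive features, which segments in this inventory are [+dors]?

The [+dorsal] segments here are /k, w/; the remaining /l, z, b, dʒ, m, r, t, p/ are [−dorsal].

k, w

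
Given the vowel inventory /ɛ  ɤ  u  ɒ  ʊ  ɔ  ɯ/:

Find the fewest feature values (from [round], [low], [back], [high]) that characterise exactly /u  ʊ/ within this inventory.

The class [+high], [+round] has exactly /u, ʊ/ as its extension in this inventory. No smaller conjunction from the listed features achieves this: [+round] alone would also admit /ɒ, ɔ/; [+high] alone would also admit /ɯ/; and checking the remaining single features turns up none with this extension.

[+high, +round]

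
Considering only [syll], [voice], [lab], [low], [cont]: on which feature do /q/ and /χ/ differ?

[continuant]

/q/ is the voiceless uvular stop and /χ/ is the voiceless uvular fricative. Both are [−syllabic], [−voice], [−labial], [−low]. /q/ is [−continuant] while /χ/ is [+continuant], so the distinguishing feature is [continuant].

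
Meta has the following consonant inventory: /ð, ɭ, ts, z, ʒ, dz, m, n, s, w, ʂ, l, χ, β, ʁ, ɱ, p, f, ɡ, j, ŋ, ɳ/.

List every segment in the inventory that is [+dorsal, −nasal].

w, χ, ʁ, ɡ, j

Among the inventory, the [+dorsal] segments are /w, χ, ʁ, ɡ, j, ŋ/.
Intersecting with [−nasal] leaves /w, χ, ʁ, ɡ, j/.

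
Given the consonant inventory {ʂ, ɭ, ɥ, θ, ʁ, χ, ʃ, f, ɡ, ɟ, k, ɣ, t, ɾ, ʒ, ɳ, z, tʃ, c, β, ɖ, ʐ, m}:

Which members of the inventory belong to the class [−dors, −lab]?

ʂ, ɭ, θ, ʃ, t, ɾ, ʒ, ɳ, z, tʃ, ɖ, ʐ

Checking each segment against [−dorsal], [−labial]: /ʂ/ (voiceless retroflex fricative), /ɭ/ (retroflex lateral approximant), /θ/ (voiceless dental fricative), /ʃ/ (voiceless postalveolar fricative), /t/ (voiceless alveolar stop), /ɾ/ (alveolar tap), among others, satisfy every feature; every other segment in the inventory fails at least one.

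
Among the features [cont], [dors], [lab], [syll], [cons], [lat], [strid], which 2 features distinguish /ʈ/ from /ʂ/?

/ʈ/ (voiceless retroflex stop) and /ʂ/ (voiceless retroflex fricative) agree on [-dorsal], [-labial], [-syllabic], [+consonantal], [-lateral]. They differ on [continuant] (/ʈ/ [-], /ʂ/ [+]), [strident] (/ʈ/ [-], /ʂ/ [+]).

[continuant], [strident]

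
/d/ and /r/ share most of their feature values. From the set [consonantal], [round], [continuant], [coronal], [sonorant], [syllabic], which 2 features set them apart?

/d/ is the voiced alveolar stop and /r/ is the alveolar trill. Both are [+consonantal], [−round], [+coronal], [−syllabic]. /d/ is [−sonorant] while /r/ is [+sonorant]; /d/ is [−continuant] while /r/ is [+continuant], so the distinguishing features are [sonorant], [continuant].

[sonorant], [continuant]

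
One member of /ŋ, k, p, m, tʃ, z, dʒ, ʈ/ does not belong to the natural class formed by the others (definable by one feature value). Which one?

[continuant] groups all but one: /k, tʃ, dʒ, ŋ, ʈ, p, m/ share [−continuant] while /z/ (voiced alveolar fricative) alone is [+continuant]. Removing any other segment would not leave a single-feature class that excludes it.

z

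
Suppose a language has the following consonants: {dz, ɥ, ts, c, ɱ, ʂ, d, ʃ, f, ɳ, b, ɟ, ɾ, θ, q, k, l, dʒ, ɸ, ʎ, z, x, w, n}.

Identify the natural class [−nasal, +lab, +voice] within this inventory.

ɥ, b, w

Eliminate segments failing any feature: /dz, ts, c, ʂ, d, ʃ, ɟ, ɾ, θ, q, k, l, dʒ, ʎ, z, x/ are [−labial]; /ɱ, ɳ, n/ are [+nasal]; /f, ɸ/ are [−voice]. The remaining /ɥ, b, w/ satisfy [−nasal], [+labial], [+voice].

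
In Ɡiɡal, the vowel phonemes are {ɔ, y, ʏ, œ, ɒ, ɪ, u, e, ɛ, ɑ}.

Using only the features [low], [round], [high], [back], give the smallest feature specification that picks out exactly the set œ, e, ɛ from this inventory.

[−high, −back]

/œ, e, ɛ/ are all [−high], [−back], and no other segment in the inventory matches both values. Dropping any one of them over-generates: [−back] alone would also admit /y, ʏ, ɪ/; [−high] alone would also admit /ɔ, ɒ, ɑ/. No other single listed feature picks out exactly this set either, so fewer than two features will not do.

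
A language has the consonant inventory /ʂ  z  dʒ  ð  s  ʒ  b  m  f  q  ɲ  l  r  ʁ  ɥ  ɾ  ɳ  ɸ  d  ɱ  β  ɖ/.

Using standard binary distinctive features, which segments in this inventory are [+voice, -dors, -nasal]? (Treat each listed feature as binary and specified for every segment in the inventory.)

z, dʒ, ð, ʒ, b, l, r, ɾ, d, β, ɖ

Checking each segment against [+voice], [-dorsal], [-nasal]: /z/ (voiced alveolar fricative), /dʒ/ (voiced postalveolar affricate), /ð/ (voiced dental fricative), /ʒ/ (voiced postalveolar fricative), /b/ (voiced bilabial stop), /l/ (alveolar lateral approximant), among others, satisfy every feature; every other segment in the inventory fails at least one.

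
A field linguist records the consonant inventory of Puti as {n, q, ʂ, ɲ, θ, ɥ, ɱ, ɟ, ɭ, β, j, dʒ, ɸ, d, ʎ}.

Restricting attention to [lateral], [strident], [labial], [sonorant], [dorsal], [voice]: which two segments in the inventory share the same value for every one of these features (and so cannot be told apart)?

/ɲ/ (palatal nasal) and /j/ (palatal glide) are both [-lateral], [-strident], [-labial], [+sonorant], [+dorsal], [+voice], so none of the listed features separates them. (They do differ in [nasal] and [continuant], which are not among the given features.) Every other pair in the inventory differs on at least one listed feature.

ɲ, j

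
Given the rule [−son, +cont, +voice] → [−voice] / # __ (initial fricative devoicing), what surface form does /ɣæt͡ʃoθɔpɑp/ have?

[xæt͡ʃoθɔpɑp]

Only the initial segment /ɣ/ is both word-initial and matches the structural description. It is a voiced velar fricative, so [−son, +cont, +voice] holds; changing it to [−voice] with all other features held fixed yields /x/ (voiceless velar fricative). No other segment meets both the structural description and the environment, so the output is [xæt͡ʃoθɔpɑp].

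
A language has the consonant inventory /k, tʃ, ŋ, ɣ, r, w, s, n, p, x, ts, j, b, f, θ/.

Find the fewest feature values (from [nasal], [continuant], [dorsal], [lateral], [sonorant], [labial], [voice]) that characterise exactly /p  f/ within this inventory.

[-voice, +labial]

/p, f/ are all [-voice], [+labial], and no other segment in the inventory matches both values. Dropping any one of them over-generates: [+labial] alone would also admit /w, b/; [-voice] alone would also admit /k, tʃ, s, x, …/. No other single listed feature picks out exactly this set either, so fewer than two features will not do.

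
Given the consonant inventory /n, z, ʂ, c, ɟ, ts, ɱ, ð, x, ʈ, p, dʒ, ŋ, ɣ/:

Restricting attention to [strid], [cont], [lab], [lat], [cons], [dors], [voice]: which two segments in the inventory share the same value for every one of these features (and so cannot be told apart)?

ɟ, ŋ

/ɟ/ (voiced palatal stop) and /ŋ/ (velar nasal) are both [−strident], [−continuant], [−labial], [−lateral], [+consonantal], [+dorsal], [+voice], so none of the listed features separates them. (They do differ in [sonorant], [nasal] and [back], which are not among the given features.) Every other pair in the inventory differs on at least one listed feature.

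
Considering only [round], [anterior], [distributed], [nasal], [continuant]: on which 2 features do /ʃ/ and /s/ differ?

The two segments share [−round], [−nasal], [+continuant]. The only features from the list on which they differ: /ʃ/ is [−anterior] while /s/ is [+anterior]; /ʃ/ is [+distributed] while /s/ is [−distributed].

[anterior], [distributed]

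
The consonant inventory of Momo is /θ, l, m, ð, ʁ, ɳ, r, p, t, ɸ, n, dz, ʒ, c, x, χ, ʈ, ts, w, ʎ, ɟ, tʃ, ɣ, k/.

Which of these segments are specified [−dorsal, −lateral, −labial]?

Eliminate segments failing any feature: /l/ is [+lateral]; /m, p, ɸ/ are [+labial]; /ʁ, c, x, χ, w, ʎ, ɟ, ɣ, k/ are [+dorsal]. The remaining /θ, ð, ɳ, r, t, n, dz, ʒ, ʈ, ts, tʃ/ satisfy [−dorsal], [−lateral], [−labial].

θ, ð, ɳ, r, t, n, dz, ʒ, ʈ, ts, tʃ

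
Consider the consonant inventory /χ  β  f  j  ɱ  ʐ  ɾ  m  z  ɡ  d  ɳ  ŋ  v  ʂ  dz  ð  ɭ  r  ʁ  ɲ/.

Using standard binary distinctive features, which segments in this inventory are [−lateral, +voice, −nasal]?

Eliminate segments failing any feature: /χ, f, ʂ/ are [−voice]; /ɱ, m, ɳ, ŋ, ɲ/ are [+nasal]; /ɭ/ is [+lateral]. The remaining /β, j, ʐ, ɾ, z, ɡ, d, v, dz, ð, r, ʁ/ satisfy [−lateral], [+voice], [−nasal].

β, j, ʐ, ɾ, z, ɡ, d, v, dz, ð, r, ʁ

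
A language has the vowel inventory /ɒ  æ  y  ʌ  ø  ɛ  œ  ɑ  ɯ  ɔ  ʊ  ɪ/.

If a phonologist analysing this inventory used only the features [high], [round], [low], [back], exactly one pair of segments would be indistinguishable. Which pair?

œ, ø

On the given features, /œ/ and /ø/ have an identical profile: [-high], [+round], [-low], [-back]. No other two segments in the inventory coincide on all 4 features. (They do differ in [tense], which is not among the given features.)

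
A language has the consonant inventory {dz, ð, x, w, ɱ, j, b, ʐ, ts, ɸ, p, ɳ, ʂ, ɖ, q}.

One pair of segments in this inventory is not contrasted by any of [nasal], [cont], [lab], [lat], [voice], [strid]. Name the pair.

ð, j

/ð/ (voiced dental fricative) and /j/ (palatal glide) are both [−nasal], [+continuant], [−labial], [−lateral], [+voice], [−strident], so none of the listed features separates them. (They do differ in [sonorant] and [dorsal], which are not among the given features.) Every other pair in the inventory differs on at least one listed feature.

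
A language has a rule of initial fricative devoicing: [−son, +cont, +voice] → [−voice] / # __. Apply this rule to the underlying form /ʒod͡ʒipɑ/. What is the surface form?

[ʃod͡ʒipɑ]

The only segment in the rule's environment that also matches [−son, +cont, +voice] is /ʒ/. Applying [−voice] turns the voiced postalveolar fricative into /ʃ/ (voiceless postalveolar fricative), giving [ʃod͡ʒipɑ].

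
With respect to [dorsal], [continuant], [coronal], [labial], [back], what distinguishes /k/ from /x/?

[continuant]

/k/ is the voiceless velar stop and /x/ is the voiceless velar fricative. Both are [+dorsal], [-coronal], [-labial], [+back]. /k/ is [-continuant] while /x/ is [+continuant], so the distinguishing feature is [continuant].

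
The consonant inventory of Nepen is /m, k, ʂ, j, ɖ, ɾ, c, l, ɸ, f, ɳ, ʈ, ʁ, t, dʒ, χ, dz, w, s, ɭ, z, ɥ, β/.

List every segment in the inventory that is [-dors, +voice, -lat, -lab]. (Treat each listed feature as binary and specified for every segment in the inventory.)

Eliminate segments failing any feature: /m, β/ are [+labial]; /k, j, c, ʁ, χ, w, ɥ/ are [+dorsal]; /ʂ, ɸ, f, ʈ, t, s/ are [-voice]; /l, ɭ/ are [+lateral]. The remaining /ɖ, ɾ, ɳ, dʒ, dz, z/ satisfy [-dorsal], [+voice], [-lateral], [-labial].

ɖ, ɾ, ɳ, dʒ, dz, z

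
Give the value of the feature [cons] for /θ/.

/θ/ is the voiceless dental fricative. The feature [consonantal] marks segments produced with a major constriction in the vocal tract; /θ/ has this property, so it is [+consonantal].

[+consonantal]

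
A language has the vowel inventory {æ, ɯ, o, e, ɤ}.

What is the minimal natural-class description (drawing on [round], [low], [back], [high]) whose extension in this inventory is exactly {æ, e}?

The target set is precisely the extension of [-back] in this inventory.

[-back]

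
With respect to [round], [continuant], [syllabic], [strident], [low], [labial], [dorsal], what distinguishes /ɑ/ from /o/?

/ɑ/ is the low back unrounded vowel and /o/ is the mid back rounded tense vowel. Both are [+continuant], [+syllabic], [−strident], [+dorsal]. /ɑ/ is [−labial] while /o/ is [+labial]; /ɑ/ is [−round] while /o/ is [+round]; /ɑ/ is [+low] while /o/ is [−low], so the distinguishing features are [labial], [round], [low].

[labial], [round], [low]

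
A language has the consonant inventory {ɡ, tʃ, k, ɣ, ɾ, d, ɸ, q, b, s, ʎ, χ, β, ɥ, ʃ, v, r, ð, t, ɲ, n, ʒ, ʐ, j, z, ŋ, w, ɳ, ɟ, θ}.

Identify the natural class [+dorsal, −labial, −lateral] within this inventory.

Among the inventory, the [+dorsal] segments are /ɡ, k, ɣ, q, ʎ, χ, ɥ, ɲ, j, ŋ, w, ɟ/.
Among these, [−labial] gives /ɡ, k, ɣ, q, ʎ, χ, ɲ, j, ŋ, ɟ/.
Intersecting with [−lateral] leaves /ɡ, k, ɣ, q, χ, ɲ, j, ŋ, ɟ/.

ɡ, k, ɣ, q, χ, ɲ, j, ŋ, ɟ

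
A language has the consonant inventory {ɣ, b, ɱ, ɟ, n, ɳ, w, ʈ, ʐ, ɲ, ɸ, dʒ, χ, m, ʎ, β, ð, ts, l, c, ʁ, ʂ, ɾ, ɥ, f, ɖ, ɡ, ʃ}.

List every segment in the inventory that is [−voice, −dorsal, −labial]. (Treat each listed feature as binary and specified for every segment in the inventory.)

Eliminate segments failing any feature: /ɣ, b, ɱ, ɟ, n, ɳ, w, ʐ, ɲ, dʒ, m, ʎ, β, ð, l, ʁ, ɾ, ɥ, ɖ, ɡ/ are [+voice]; /ɸ, f/ are [+labial]; /χ, c/ are [+dorsal]. The remaining /ʈ, ts, ʂ, ʃ/ satisfy [−voice], [−dorsal], [−labial].

ʈ, ts, ʂ, ʃ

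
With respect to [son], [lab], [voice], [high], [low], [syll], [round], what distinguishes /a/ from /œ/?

The two segments share [+sonorant], [+voice], [−high], [+syllabic]. The only features from the list on which they differ: /a/ is [−labial] while /œ/ is [+labial]; /a/ is [−round] while /œ/ is [+round]; /a/ is [+low] while /œ/ is [−low].

[labial], [round], [low]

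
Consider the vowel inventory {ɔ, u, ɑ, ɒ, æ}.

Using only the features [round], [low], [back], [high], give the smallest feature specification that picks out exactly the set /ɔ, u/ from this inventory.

/ɔ, u/ are exactly the [−low] segments in the inventory, so a single feature suffices.

[−low]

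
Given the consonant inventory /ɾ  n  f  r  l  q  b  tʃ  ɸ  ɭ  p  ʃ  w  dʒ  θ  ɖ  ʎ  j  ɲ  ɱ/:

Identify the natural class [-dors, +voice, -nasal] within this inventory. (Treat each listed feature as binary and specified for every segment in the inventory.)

Checking each segment against [-dorsal], [+voice], [-nasal]: /ɾ/ (alveolar tap), /r/ (alveolar trill), /l/ (alveolar lateral approximant), /b/ (voiced bilabial stop), /ɭ/ (retroflex lateral approximant), /dʒ/ (voiced postalveolar affricate), among others, satisfy every feature; every other segment in the inventory fails at least one.

ɾ, r, l, b, ɭ, dʒ, ɖ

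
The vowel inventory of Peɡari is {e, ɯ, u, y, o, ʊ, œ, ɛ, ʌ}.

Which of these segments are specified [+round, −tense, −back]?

Eliminate segments failing any feature: /e, ɯ, ɛ, ʌ/ are [−round]; /u, y, o/ are [+tense]; /ʊ/ is [+back]. The remaining /œ/ satisfy [+round], [−tense], [−back].

œ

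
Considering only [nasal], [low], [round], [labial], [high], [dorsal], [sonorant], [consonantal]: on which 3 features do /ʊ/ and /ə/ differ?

[labial], [round], [high]

/ʊ/ is the high back rounded lax vowel and /ə/ is the mid central vowel (schwa). Both are [−nasal], [−low], [+dorsal], [+sonorant], [−consonantal]. /ʊ/ is [+labial] while /ə/ is [−labial]; /ʊ/ is [+round] while /ə/ is [−round]; /ʊ/ is [+high] while /ə/ is [−high], so the distinguishing features are [labial], [round], [high].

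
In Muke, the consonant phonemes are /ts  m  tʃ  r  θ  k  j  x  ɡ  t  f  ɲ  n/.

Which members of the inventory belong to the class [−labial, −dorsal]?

Checking each segment against [−labial], [−dorsal]: /ts/ (voiceless alveolar affricate), /tʃ/ (voiceless postalveolar affricate), /r/ (alveolar trill), /θ/ (voiceless dental fricative), /t/ (voiceless alveolar stop), /n/ (alveolar nasal) satisfy every feature; every other segment in the inventory fails at least one.

ts, tʃ, r, θ, t, n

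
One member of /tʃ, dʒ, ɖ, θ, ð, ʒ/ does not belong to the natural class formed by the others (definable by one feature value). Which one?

[distributed] groups all but one: /dʒ, ð, tʃ, ʒ, θ/ share [+distributed] while /ɖ/ (voiced retroflex stop) alone is [-distributed]. Removing any other segment would not leave a single-feature class that excludes it.

ɖ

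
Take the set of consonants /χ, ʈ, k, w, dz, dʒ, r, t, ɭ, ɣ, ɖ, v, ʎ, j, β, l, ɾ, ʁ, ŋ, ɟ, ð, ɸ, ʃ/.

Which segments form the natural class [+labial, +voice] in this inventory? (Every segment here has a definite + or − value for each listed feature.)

w, v, β

Among the inventory, the [+labial] segments are /w, v, β, ɸ/.
Among these, [+voice] leaves /w, v, β/.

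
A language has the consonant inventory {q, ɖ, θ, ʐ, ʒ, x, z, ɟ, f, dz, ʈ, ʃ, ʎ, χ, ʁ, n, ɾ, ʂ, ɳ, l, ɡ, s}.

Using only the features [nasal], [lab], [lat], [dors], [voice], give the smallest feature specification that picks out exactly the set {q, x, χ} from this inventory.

[−voice, +dors]

Every target segment is [−voice], [+dorsal]; each remaining inventory member fails at least one of these. Each conjunct is needed — [+dorsal] alone would also admit /ɟ, ʎ, ʁ, ɡ/; [−voice] alone would also admit /θ, f, ʈ, ʃ, …/ — and no other single listed feature has exactly this extension, so two is the minimum.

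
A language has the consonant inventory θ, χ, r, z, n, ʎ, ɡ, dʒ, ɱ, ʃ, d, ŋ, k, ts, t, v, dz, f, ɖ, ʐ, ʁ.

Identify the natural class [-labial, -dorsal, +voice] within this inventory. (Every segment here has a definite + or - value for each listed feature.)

r, z, n, dʒ, d, dz, ɖ, ʐ

Checking each segment against [-labial], [-dorsal], [+voice]: /r/ (alveolar trill), /z/ (voiced alveolar fricative), /n/ (alveolar nasal), /dʒ/ (voiced postalveolar affricate), /d/ (voiced alveolar stop), /dz/ (voiced alveolar affricate), among others, satisfy every feature; every other segment in the inventory fails at least one.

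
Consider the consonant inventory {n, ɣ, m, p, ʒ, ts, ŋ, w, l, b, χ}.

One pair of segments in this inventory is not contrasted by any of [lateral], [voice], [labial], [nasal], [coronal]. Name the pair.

w, b

On the given features, /w/ and /b/ have an identical profile: [−lateral], [+voice], [+labial], [−nasal], [−coronal]. No other two segments in the inventory coincide on all 5 features. (They do differ in [sonorant], [continuant], [round] and [dorsal], which are not among the given features.)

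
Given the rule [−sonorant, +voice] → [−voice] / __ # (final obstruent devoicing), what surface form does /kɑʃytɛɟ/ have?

[kɑʃytɛc]

/ɟ/ satisfies [−sonorant, +voice] and sits in __ #. The [−voice] counterpart of the voiced palatal stop is /c/. Other segments in /kɑʃytɛɟ/ either fail the structural description or are not in the environment, so the surface form is [kɑʃytɛc].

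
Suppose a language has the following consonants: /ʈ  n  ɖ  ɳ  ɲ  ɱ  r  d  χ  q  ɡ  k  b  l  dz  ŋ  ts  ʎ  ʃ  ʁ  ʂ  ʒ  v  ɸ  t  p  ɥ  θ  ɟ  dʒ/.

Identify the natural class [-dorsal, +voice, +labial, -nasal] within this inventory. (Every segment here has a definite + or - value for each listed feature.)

b, v

Eliminate segments failing any feature: /ʈ, ts, ʃ, ʂ, ɸ, t, p, θ/ are [-voice]; /n, ɖ, ɳ, r, d, l, dz, ʒ, dʒ/ are [-labial]; /ɲ, χ, q, ɡ, k, ŋ, ʎ, ʁ, ɥ, ɟ/ are [+dorsal]; /ɱ/ is [+nasal]. The remaining /b, v/ satisfy [-dorsal], [+voice], [+labial], [-nasal].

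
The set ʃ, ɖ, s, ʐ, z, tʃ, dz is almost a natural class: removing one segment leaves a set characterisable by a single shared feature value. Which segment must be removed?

[strident] groups all but one: /tʃ, ʐ, z, s, ʃ, dz/ share [+strident] while /ɖ/ (voiced retroflex stop) alone is [−strident]. Removing any other segment would not leave a single-feature class that excludes it.

ɖ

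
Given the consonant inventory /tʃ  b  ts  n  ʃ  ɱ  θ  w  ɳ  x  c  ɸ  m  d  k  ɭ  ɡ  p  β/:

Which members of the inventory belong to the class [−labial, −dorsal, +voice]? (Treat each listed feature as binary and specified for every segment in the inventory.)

n, ɳ, d, ɭ

First, the [−labial] segments are /tʃ, ts, n, ʃ, θ, ɳ, x, c, d, k, ɭ, ɡ/.
Within that set, [−dorsal] gives /tʃ, ts, n, ʃ, θ, ɳ, d, ɭ/.
Among these, [+voice] leaves /n, ɳ, d, ɭ/.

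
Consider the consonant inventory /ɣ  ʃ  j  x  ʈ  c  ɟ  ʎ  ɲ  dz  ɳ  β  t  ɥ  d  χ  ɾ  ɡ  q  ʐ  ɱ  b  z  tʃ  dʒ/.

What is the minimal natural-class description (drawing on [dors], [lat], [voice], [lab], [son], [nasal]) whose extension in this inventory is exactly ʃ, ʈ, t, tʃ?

Every target segment is [−voice], [−dorsal]; each remaining inventory member fails at least one of these. Each conjunct is needed — [−dorsal] alone would also admit /dz, ɳ, β, d, …/; [−voice] alone would also admit /x, c, χ, q/ — and no other single listed feature has exactly this extension, so two is the minimum.

[−voice, −dors]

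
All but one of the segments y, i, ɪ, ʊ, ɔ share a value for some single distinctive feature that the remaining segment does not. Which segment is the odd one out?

ɔ

/ɪ, i, y, ʊ/ are all [+high], but /ɔ/ (mid back rounded lax vowel) is [-high]. No other single segment can be removed to leave a set sharing one feature value that the removed segment lacks, so /ɔ/ is the odd one out.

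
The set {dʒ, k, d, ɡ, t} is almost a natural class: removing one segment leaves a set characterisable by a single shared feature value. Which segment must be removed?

/t, ɡ, d, k/ are all [−delayed release], but /dʒ/ (voiced postalveolar affricate) is [+delayed release]. No other single segment can be removed to leave a set sharing one feature value that the removed segment lacks, so /dʒ/ is the odd one out.

dʒ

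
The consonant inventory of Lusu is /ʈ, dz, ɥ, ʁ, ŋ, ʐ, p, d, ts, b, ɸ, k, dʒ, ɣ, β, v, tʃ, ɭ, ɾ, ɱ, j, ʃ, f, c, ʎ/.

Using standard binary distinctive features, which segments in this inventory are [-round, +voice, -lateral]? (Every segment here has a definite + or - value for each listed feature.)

dz, ʁ, ŋ, ʐ, d, b, dʒ, ɣ, β, v, ɾ, ɱ, j

Checking each segment against [-round], [+voice], [-lateral]: /dz/ (voiced alveolar affricate), /ʁ/ (voiced uvular fricative), /ŋ/ (velar nasal), /ʐ/ (voiced retroflex fricative), /d/ (voiced alveolar stop), /b/ (voiced bilabial stop), among others, satisfy every feature; every other segment in the inventory fails at least one.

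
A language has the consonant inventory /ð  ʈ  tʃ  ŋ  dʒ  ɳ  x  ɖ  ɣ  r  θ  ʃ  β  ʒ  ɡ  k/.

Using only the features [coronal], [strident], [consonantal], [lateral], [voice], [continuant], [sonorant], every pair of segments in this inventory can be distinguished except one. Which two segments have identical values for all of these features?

β, ɣ

/β/ (voiced bilabial fricative) and /ɣ/ (voiced velar fricative) are both [−coronal], [−strident], [+consonantal], [−lateral], [+voice], [+continuant], [−sonorant], so none of the listed features separates them. (They do differ in [labial] and [dorsal], which are not among the given features.) Every other pair in the inventory differs on at least one listed feature.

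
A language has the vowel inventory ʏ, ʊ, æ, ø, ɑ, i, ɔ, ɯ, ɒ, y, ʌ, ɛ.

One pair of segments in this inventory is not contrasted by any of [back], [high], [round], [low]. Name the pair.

/ʏ/ (high front rounded lax vowel) and /y/ (high front rounded tense vowel) are both [-back], [+high], [+round], [-low], so none of the listed features separates them. (They do differ in [tense], which is not among the given features.) Every other pair in the inventory differs on at least one listed feature.

ʏ, y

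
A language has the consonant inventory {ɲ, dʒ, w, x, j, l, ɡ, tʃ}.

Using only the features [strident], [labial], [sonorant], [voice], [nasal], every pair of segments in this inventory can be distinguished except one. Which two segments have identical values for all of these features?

On the given features, /l/ and /j/ have an identical profile: [-strident], [-labial], [+sonorant], [+voice], [-nasal]. No other two segments in the inventory coincide on all 5 features. (They do differ in [lateral] and [dorsal], which are not among the given features.)

l, j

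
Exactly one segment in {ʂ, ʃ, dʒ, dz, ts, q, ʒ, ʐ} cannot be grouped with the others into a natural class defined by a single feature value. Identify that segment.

/dʒ, dz, ʂ, ʐ, ʒ, ts, ʃ/ are all [+strident], but /q/ (voiceless uvular stop) is [-strident]. No other single segment can be removed to leave a set sharing one feature value that the removed segment lacks, so /q/ is the odd one out.

q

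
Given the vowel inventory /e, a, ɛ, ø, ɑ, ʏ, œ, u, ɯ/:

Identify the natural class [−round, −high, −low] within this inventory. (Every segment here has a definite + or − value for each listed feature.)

e, ɛ

Checking each segment against [−round], [−high], [−low]: /e/ (mid front unrounded tense vowel), /ɛ/ (mid front unrounded lax vowel) satisfy every feature; every other segment in the inventory fails at least one.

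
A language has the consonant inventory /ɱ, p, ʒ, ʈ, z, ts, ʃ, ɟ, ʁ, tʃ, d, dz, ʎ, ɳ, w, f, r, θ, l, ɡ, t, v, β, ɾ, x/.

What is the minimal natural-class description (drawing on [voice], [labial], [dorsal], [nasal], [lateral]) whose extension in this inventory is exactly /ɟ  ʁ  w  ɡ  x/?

[-lateral, +dorsal]

Every target segment is [-lateral], [+dorsal]; each remaining inventory member fails at least one of these. Each conjunct is needed — [+dorsal] alone would also admit /ʎ/; [-lateral] alone would also admit /ɱ, p, ʒ, ʈ, …/ — and no other single listed feature has exactly this extension, so two is the minimum.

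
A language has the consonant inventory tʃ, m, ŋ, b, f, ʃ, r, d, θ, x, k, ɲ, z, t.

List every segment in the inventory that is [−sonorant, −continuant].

tʃ, b, d, k, t

Eliminate segments failing any feature: /m, ŋ, r, ɲ/ are [+sonorant]; /f, ʃ, θ, x, z/ are [+continuant]. The remaining /tʃ, b, d, k, t/ satisfy [−sonorant], [−continuant].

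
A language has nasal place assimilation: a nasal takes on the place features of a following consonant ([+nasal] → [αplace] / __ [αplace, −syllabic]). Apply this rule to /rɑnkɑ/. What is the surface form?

[rɑŋkɑ]

The only nasal preceding a consonant is /n/ before /k/. /k/ is [+dorsal], so /n/ → /ŋ/, giving [rɑŋkɑ].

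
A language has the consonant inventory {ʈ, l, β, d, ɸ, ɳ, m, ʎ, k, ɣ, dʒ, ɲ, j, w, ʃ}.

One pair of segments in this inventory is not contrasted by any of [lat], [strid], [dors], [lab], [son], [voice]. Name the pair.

ɲ, j

/ɲ/ (palatal nasal) and /j/ (palatal glide) are both [−lateral], [−strident], [+dorsal], [−labial], [+sonorant], [+voice], so none of the listed features separates them. (They do differ in [nasal] and [continuant], which are not among the given features.) Every other pair in the inventory differs on at least one listed feature.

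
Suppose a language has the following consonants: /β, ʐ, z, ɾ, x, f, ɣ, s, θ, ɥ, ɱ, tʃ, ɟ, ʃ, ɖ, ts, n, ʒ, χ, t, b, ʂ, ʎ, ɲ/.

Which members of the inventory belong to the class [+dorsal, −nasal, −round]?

First, the [+dorsal] segments are /x, ɣ, ɥ, ɟ, χ, ʎ, ɲ/.
Then [−nasal] gives /x, ɣ, ɥ, ɟ, χ, ʎ/.
Then [−round] leaves /x, ɣ, ɟ, χ, ʎ/.

x, ɣ, ɟ, χ, ʎ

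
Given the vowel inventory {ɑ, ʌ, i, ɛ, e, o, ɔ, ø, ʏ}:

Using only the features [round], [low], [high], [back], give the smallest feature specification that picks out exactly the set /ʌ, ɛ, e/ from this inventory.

[-high, -low, -round]

Every target segment is [-high], [-low], [-round]; each remaining inventory member fails at least one of these. Each conjunct is needed — [-low, -round] alone would also admit /i/; [-high, -round] alone would also admit /ɑ/; [-high, -low] alone would also admit /o, ɔ, ø/ — and no other combination of two listed features has exactly this extension, so three is the minimum.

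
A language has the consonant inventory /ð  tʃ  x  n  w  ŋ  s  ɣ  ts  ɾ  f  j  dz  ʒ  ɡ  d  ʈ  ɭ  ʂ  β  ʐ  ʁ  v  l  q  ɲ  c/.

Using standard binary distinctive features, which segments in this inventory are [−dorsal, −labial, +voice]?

ð, n, ɾ, dz, ʒ, d, ɭ, ʐ, l

Eliminate segments failing any feature: /tʃ, s, ts, ʈ, ʂ/ are [−voice]; /x, w, ŋ, ɣ, j, ɡ, ʁ, q, ɲ, c/ are [+dorsal]; /f, β, v/ are [+labial]. The remaining /ð, n, ɾ, dz, ʒ, d, ɭ, ʐ, l/ satisfy [−dorsal], [−labial], [+voice].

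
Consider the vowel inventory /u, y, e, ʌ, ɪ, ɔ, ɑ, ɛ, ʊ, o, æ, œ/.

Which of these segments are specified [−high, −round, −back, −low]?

e, ɛ

Checking each segment against [−high], [−round], [−back], [−low]: /e/ (mid front unrounded tense vowel), /ɛ/ (mid front unrounded lax vowel) satisfy every feature; every other segment in the inventory fails at least one.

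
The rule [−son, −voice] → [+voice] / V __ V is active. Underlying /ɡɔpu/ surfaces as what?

The only segment in the rule's environment that also matches [−son, −voice] is /p/. Applying [+voice] turns the voiceless bilabial stop into /b/ (voiced bilabial stop), giving [ɡɔbu].

[ɡɔbu]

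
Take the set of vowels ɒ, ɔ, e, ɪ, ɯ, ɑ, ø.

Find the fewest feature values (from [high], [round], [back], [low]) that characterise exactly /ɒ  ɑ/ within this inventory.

[+low]

Every target segment is [+low] and no other inventory member is, so one feature is enough.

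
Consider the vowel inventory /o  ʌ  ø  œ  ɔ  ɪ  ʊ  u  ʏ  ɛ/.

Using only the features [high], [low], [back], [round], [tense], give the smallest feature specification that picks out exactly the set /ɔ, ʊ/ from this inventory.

Every target segment is [+back], [+round], [-tense]; each remaining inventory member fails at least one of these. Each conjunct is needed — [+round, -tense] alone would also admit /œ, ʏ/; [+back, -tense] alone would also admit /ʌ/; [+back, +round] alone would also admit /o, u/ — and no other combination of two listed features has exactly this extension, so three is the minimum.

[+back, +round, -tense]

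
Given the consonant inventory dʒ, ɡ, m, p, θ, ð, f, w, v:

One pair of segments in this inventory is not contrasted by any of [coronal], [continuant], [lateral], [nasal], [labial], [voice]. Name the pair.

/v/ (voiced labiodental fricative) and /w/ (labial-velar glide) are both [-coronal], [+continuant], [-lateral], [-nasal], [+labial], [+voice], so none of the listed features separates them. (They do differ in [sonorant], [round] and [dorsal], which are not among the given features.) Every other pair in the inventory differs on at least one listed feature.

v, w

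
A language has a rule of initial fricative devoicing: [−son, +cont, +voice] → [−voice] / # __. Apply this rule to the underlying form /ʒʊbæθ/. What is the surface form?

[ʃʊbæθ]

Only the initial segment /ʒ/ is both word-initial and matches the structural description. It is a voiced postalveolar fricative, so [−son, +cont, +voice] holds; changing it to [−voice] with all other features held fixed yields /ʃ/ (voiceless postalveolar fricative). No other segment meets both the structural description and the environment, so the output is [ʃʊbæθ].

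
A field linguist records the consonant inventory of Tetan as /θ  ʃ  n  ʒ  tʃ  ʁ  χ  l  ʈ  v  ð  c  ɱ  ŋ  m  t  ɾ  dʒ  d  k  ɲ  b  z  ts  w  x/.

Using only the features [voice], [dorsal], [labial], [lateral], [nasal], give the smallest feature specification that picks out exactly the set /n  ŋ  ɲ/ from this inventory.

[+nasal, -labial]

Every target segment is [+nasal], [-labial]; each remaining inventory member fails at least one of these. Each conjunct is needed — [-labial] alone would also admit /θ, ʃ, ʒ, tʃ, …/; [+nasal] alone would also admit /ɱ, m/ — and no other single listed feature has exactly this extension, so two is the minimum.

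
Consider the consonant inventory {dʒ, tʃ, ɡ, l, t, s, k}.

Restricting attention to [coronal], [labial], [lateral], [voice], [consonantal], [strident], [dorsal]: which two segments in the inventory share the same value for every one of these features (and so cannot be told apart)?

s, tʃ

Both /s/ and /tʃ/ are [+coronal], [−labial], [−lateral], [−voice], [+consonantal], [+strident], [−dorsal]. Since the list omits [continuant], [anterior] and [distributed] — which do distinguish the voiceless alveolar fricative from the voiceless postalveolar affricate — this pair collapses; all other pairs remain distinct.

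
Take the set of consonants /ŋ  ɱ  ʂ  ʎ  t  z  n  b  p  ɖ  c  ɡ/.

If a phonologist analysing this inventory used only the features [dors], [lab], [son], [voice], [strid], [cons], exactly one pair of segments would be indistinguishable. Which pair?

ʎ, ŋ

On the given features, /ʎ/ and /ŋ/ have an identical profile: [+dorsal], [-labial], [+sonorant], [+voice], [-strident], [+consonantal]. No other two segments in the inventory coincide on all 6 features. (They do differ in [nasal], [lateral] and [back], which are not among the given features.)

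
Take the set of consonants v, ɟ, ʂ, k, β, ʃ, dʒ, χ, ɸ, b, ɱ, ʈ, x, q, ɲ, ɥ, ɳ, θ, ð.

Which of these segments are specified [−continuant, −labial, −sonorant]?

ɟ, k, dʒ, ʈ, q

Among the inventory, the [−continuant] segments are /ɟ, k, dʒ, b, ɱ, ʈ, q, ɲ, ɳ/.
Then [−labial] gives /ɟ, k, dʒ, ʈ, q, ɲ, ɳ/.
Among these, [−sonorant] leaves /ɟ, k, dʒ, ʈ, q/.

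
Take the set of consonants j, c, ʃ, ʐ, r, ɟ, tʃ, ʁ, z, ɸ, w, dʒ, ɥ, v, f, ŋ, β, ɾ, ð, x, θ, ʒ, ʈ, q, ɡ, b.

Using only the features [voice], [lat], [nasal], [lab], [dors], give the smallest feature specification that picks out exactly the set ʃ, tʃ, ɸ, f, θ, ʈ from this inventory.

[−voice, −dors]

Every target segment is [−voice], [−dorsal]; each remaining inventory member fails at least one of these. Each conjunct is needed — [−dorsal] alone would also admit /ʐ, r, z, dʒ, …/; [−voice] alone would also admit /c, x, q/ — and no other single listed feature has exactly this extension, so two is the minimum.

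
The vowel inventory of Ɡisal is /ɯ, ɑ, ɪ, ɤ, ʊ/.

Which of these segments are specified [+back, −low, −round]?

Eliminate segments failing any feature: /ɑ/ is [+low]; /ɪ/ is [−back]; /ʊ/ is [+round]. The remaining /ɯ, ɤ/ satisfy [+back], [−low], [−round].

ɯ, ɤ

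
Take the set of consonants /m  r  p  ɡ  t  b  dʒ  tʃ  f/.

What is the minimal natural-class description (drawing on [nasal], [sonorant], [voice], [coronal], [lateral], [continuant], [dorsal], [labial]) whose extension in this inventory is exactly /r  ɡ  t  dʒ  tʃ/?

Every target segment is [−labial] and no other inventory member is, so one feature is enough.

[−labial]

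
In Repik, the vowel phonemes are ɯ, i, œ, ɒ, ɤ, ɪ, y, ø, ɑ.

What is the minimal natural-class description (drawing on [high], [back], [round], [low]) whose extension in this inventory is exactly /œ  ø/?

[−high, −back]

The class [−high], [−back] has exactly /œ, ø/ as its extension in this inventory. No smaller conjunction from the listed features achieves this: [−back] alone would also admit /i, ɪ, y/; [−high] alone would also admit /ɒ, ɤ, ɑ/; and checking the remaining single features turns up none with this extension.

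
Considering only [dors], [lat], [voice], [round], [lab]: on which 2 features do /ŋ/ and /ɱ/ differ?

[labial], [dorsal]

The two segments share [−lateral], [+voice], [−round]. The only features from the list on which they differ: /ŋ/ is [−labial] while /ɱ/ is [+labial]; /ŋ/ is [+dorsal] while /ɱ/ is [−dorsal].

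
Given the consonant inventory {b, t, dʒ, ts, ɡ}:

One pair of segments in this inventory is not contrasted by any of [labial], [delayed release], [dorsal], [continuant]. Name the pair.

dʒ, ts

Both /dʒ/ and /ts/ are [−labial], [+delayed release], [−dorsal], [−continuant]. Since the list omits [voice], [anterior] and [distributed] — which do distinguish the voiced postalveolar affricate from the voiceless alveolar affricate — this pair collapses; all other pairs remain distinct.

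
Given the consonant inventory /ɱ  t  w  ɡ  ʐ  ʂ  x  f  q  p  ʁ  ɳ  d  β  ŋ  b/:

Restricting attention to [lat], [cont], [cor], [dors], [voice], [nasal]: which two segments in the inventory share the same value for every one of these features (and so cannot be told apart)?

On the given features, /ʁ/ and /w/ have an identical profile: [−lateral], [+continuant], [−coronal], [+dorsal], [+voice], [−nasal]. No other two segments in the inventory coincide on all 6 features. (They do differ in [labial], [round] and [high], which are not among the given features.)

ʁ, w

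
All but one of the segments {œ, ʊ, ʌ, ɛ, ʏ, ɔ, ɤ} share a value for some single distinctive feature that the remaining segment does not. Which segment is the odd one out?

ɤ

The remaining segments after removing /ɤ/ share [−tense]; /ɤ/ (mid back unrounded tense vowel) is [+tense]. For every other candidate removal, the leftover set fails to share any single feature value that the removed segment lacks.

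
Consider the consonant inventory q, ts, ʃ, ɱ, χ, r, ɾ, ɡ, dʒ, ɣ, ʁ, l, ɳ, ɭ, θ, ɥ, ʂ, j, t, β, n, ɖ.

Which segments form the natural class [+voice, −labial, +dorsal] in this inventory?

Eliminate segments failing any feature: /q, ts, ʃ, χ, θ, ʂ, t/ are [−voice]; /ɱ, ɥ, β/ are [+labial]; /r, ɾ, dʒ, l, ɳ, ɭ, n, ɖ/ are [−dorsal]. The remaining /ɡ, ɣ, ʁ, j/ satisfy [+voice], [−labial], [+dorsal].

ɡ, ɣ, ʁ, j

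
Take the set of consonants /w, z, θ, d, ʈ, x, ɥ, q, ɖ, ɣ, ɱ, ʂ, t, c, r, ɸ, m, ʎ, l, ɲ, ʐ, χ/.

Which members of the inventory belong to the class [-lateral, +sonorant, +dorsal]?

w, ɥ, ɲ

Checking each segment against [-lateral], [+sonorant], [+dorsal]: /w/ (labial-velar glide), /ɥ/ (labial-palatal glide), /ɲ/ (palatal nasal) satisfy every feature; every other segment in the inventory fails at least one.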